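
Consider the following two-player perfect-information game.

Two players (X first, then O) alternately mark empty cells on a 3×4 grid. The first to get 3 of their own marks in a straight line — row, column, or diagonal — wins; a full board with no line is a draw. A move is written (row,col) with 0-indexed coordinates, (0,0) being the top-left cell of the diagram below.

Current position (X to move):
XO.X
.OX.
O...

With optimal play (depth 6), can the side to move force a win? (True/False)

[XO.X/.OX./O...] X move#1: (0,2):-1/XOXX/.OX./O..., (1,0):-1/XO.X/XOX./O..., (1,3):-1/XO.X/.OXX/O..., (2,1):+1/XO.X/.OX./OX..*, (2,2):-1/XO.X/.OX./O.X., (2,3):-1/XO.X/.OX./O..X
[XO.X/.OX./OX..] end (terminal -1, O#2); searched XO.X/.OX./O... to 6

X winning at [XO.X/.OX./O...]: True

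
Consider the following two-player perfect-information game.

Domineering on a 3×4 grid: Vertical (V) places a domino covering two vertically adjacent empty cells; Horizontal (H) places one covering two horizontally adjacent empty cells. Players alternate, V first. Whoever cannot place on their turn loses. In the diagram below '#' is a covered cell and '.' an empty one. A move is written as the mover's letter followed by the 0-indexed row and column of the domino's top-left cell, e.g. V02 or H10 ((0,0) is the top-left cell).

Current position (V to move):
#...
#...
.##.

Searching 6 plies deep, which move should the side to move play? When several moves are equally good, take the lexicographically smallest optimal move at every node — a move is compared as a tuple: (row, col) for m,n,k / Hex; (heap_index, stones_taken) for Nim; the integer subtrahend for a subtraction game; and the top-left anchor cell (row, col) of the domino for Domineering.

V's best at [#.../#.../.##.]: V02

ply 1, V at #.../#.../.##. | V01=-1→##../##../.##.; V02=+1→#.#./#.#./.##.*; V03=-1→#..#/#..#/.##.; V13=-1→#.../#..#/.###
ply 2: #.#./#.#./.##. is terminal -1 (H); from #.../#.../.##. depth 6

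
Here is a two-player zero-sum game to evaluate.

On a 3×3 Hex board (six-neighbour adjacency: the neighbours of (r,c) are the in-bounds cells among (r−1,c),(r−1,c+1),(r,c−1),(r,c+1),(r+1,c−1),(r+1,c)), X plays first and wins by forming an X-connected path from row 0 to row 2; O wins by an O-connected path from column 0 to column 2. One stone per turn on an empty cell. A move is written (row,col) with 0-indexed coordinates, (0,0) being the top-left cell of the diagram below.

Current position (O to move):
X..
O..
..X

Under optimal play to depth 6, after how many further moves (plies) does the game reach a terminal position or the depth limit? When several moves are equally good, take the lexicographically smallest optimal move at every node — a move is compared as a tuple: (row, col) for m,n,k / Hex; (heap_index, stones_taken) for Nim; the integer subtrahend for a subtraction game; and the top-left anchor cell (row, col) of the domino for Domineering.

ply 1, O at X../O../..X | (0,1)=-1→XO./O../..X; (0,2)=+1→X.O/O../..X*; (1,1)=+1→X../OO./..X; (1,2)=-1→X../O.O/..X; (2,0)=-1→X../O../O.X; (2,1)=-1→X../O../.OX
ply 2, X at X.O/O../..X | (0,1)=-1→XXO/O../..X*; (1,1)=-1→X.O/OX./..X; (1,2)=-1→X.O/O.X/..X; (2,0)=-1→X.O/O../X.X; (2,1)=-1→X.O/O../.XX
ply 3, O at XXO/O../..X | (1,1)=+1→XXO/OO./..X*; (1,2)=-1→XXO/O.O/..X; (2,0)=-1→XXO/O../O.X; (2,1)=-1→XXO/O../.OX
ply 4: XXO/OO./..X is terminal -1 (X); from X../O../..X depth 6

PV length from [X../O../..X]: 3 plies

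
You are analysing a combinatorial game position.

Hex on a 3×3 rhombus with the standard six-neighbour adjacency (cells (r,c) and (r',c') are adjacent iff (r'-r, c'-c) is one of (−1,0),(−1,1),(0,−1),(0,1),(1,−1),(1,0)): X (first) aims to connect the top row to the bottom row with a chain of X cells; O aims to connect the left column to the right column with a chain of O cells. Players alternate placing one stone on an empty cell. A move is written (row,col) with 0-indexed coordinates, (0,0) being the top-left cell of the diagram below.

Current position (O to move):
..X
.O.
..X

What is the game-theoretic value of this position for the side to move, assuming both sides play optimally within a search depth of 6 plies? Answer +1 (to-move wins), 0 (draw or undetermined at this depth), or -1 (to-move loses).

value(..X/.O./..X, O) = +1

ply 1, O at ..X/.O./..X | (0,0)=-1→O.X/.O./..X; (0,1)=-1→.OX/.O./..X; (1,0)=-1→..X/OO./..X; (1,2)=+1→..X/.OO/..X*; (2,0)=-1→..X/.O./O.X; (2,1)=-1→..X/.O./.OX
ply 2, X at ..X/.OO/..X | (0,0)=-1→X.X/.OO/..X*; (0,1)=-1→.XX/.OO/..X; (1,0)=-1→..X/XOO/..X; (2,0)=-1→..X/.OO/X.X; (2,1)=-1→..X/.OO/.XX
ply 3, O at X.X/.OO/..X | (0,1)=+1→XOX/.OO/..X*; (1,0)=+1→X.X/OOO/..X; (2,0)=+1→X.X/.OO/O.X; (2,1)=+1→X.X/.OO/.OX
ply 4, X at XOX/.OO/..X | (1,0)=-1→XOX/XOO/..X*; (2,0)=-1→XOX/.OO/X.X; (2,1)=-1→XOX/.OO/.XX
ply 5, O at XOX/XOO/..X | (2,0)=+1→XOX/XOO/O.X*; (2,1)=-1→XOX/XOO/.OX
ply 6: XOX/XOO/O.X is terminal -1 (X); from ..X/.O./..X depth 6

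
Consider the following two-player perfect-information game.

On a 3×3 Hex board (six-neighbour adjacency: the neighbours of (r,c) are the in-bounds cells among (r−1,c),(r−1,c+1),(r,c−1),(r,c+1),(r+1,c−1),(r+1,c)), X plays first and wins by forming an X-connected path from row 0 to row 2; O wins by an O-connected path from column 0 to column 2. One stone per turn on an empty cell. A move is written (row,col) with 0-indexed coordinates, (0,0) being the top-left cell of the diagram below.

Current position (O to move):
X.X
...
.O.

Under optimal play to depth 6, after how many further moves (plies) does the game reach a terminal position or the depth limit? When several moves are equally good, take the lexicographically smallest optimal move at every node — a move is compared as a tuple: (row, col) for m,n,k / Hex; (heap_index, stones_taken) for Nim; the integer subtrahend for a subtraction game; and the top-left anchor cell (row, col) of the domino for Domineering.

[X.X/.../.O.] O move#1: (0,1):-1/XOX/.../.O., (1,0):+1/X.X/O../.O.*, (1,1):+1/X.X/.O./.O., (1,2):-1/X.X/..O/.O., (2,0):+1/X.X/.../OO., (2,2):-1/X.X/.../.OO
[X.X/O../.O.] X move#2: (0,1):-1/XXX/O../.O.*, (1,1):-1/X.X/OX./.O., (1,2):-1/X.X/O.X/.O., (2,0):-1/X.X/O../XO., (2,2):-1/X.X/O../.OX
[XXX/O../.O.] O move#3: (1,1):+1/XXX/OO./.O.*, (1,2):+1/XXX/O.O/.O., (2,0):+1/XXX/O../OO., (2,2):+1/XXX/O../.OO
[XXX/OO./.O.] X move#4: (1,2):-1/XXX/OOX/.O.*, (2,0):-1/XXX/OO./XO., (2,2):-1/XXX/OO./.OX
[XXX/OOX/.O.] O move#5: (2,0):-1/XXX/OOX/OO., (2,2):+1/XXX/OOX/.OO*
[XXX/OOX/.OO] end (terminal -1, X#6); searched X.X/.../.O. to 6

PV length from [X.X/.../.O.]: 5 plies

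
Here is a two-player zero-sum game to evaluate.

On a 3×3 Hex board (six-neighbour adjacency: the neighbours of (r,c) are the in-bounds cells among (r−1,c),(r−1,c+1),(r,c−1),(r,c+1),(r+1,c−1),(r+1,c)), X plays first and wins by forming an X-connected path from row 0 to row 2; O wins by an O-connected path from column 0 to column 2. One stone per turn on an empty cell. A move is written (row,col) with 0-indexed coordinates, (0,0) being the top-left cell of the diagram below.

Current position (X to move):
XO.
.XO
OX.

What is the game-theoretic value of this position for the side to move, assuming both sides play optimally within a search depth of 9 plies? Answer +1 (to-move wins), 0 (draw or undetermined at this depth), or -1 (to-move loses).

p1 X@[XO./.XO/OX.]: (0,2)[XOX/.XO/OX.]+1* (1,0)[XO./XXO/OX.]+1 (2,2)[XO./.XO/OXX]+1
p2 O@[XOX/.XO/OX.] terminal -1; root [XO./.XO/OX.] d9

value(XO./.XO/OX., X) = +1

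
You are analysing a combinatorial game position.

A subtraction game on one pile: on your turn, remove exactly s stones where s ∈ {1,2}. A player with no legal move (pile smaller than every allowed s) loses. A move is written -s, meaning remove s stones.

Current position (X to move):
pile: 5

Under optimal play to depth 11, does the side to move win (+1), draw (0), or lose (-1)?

[5] X move#1: -1:-1/4, -2:+1/3*
[3] O move#2: -1:-1/2*, -2:-1/1
[2] X move#3: -1:-1/1, -2:+1/0*
[0] end (terminal -1, O#4); searched 5 to 11

value(5, X) = +1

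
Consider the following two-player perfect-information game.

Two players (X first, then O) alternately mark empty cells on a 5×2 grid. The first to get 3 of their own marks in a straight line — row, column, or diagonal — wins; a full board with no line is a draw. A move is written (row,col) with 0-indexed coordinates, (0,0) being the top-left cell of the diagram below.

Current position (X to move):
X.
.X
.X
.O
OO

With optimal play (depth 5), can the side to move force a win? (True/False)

X winning at [X./.X/.X/.O/OO]: True

p1 X@[X./.X/.X/.O/OO]: (0,1)[XX/.X/.X/.O/OO]+1* (1,0)[X./XX/.X/.O/OO]+1 (2,0)[X./.X/XX/.O/OO]+1 (3,0)[X./.X/.X/XO/OO]+0
p2 O@[XX/.X/.X/.O/OO] terminal -1; root [X./.X/.X/.O/OO] d5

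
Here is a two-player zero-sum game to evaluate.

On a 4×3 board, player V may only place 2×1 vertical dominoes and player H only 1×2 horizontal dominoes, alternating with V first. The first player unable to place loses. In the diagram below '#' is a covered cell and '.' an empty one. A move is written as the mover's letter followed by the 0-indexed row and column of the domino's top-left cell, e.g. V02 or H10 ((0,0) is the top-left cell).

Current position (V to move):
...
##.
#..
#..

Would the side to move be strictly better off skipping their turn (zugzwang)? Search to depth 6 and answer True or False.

zugzwang(.../##./#../#.., V) = False

ply 1, V at .../##./#../#.. | V02=-1→..#/###/#../#..; V12=-1→.../###/#.#/#..; V21=+1→.../##./##./##.*; V22=+1→.../##./#.#/#.#
ply 2, H at .../##./##./##. | H00=-1→##./##./##./##.*; H01=-1→.##/##./##./##.
ply 3, V at ##./##./##./##. | V02=+1→###/###/##./##.*; V12=+1→##./###/###/##.; V22=+1→##./##./###/###
ply 4: ###/###/##./##. is terminal -1 (H); from .../##./#../#.. depth 6
if V skipped the turn, H would face:
~ ply 1, H at .../##./#../#.. | H00=-1→##./##./#../#..; H01=-1→.##/##./#../#..; H21=+1→.../##./###/#..*; H31=+1→.../##./#../###
~ ply 2, V at .../##./###/#.. | V02=-1→..#/###/###/#..*
~ ply 3, H at ..#/###/###/#.. | H00=+1→###/###/###/#..*; H31=+1→..#/###/###/###
~ ply 4: ###/###/###/#.. is terminal -1 (V); from .../##./#../#.. depth 6
compare (V): move=+1 vs pass=-1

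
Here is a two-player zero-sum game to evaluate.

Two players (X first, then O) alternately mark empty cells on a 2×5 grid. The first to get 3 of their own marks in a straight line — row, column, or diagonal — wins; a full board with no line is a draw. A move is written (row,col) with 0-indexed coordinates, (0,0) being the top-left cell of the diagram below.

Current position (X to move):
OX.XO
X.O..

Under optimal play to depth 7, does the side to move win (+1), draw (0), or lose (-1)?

[OX.XO/X.O..] X move#1: (0,2):+1/OXXXO/X.O..*, (1,1):+0/OX.XO/XXO.., (1,3):+0/OX.XO/X.OX., (1,4):+0/OX.XO/X.O.X
[OXXXO/X.O..] end (terminal -1, O#2); searched OX.XO/X.O.. to 7

value(OX.XO/X.O.., X) = +1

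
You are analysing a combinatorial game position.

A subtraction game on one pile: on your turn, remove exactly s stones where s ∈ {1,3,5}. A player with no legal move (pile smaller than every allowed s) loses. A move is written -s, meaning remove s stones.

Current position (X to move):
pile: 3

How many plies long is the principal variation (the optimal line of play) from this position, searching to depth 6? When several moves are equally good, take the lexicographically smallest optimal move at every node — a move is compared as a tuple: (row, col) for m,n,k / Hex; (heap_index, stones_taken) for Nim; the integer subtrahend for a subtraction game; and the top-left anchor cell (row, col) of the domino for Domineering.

PV length from [3]: 3 plies

p1 X@[3]: -1[2]+1* -3[0]+1
p2 O@[2]: -1[1]-1*
p3 X@[1]: -1[0]+1*
p4 O@[0] terminal -1; root [3] d6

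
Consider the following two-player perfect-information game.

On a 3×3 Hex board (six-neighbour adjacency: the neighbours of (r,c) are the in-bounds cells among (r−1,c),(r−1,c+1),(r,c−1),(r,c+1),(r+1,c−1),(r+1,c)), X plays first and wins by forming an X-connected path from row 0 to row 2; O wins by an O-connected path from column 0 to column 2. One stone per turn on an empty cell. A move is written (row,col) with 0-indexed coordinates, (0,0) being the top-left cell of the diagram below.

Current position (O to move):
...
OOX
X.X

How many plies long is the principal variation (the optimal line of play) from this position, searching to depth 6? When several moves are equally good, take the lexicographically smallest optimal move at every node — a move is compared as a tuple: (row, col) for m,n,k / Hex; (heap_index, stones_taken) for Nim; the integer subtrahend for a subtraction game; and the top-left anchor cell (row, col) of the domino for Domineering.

PV length from [.../OOX/X.X]: 1 ply

ply 1, O at .../OOX/X.X | (0,0)=-1→O../OOX/X.X; (0,1)=-1→.O./OOX/X.X; (0,2)=+1→..O/OOX/X.X*; (2,1)=-1→.../OOX/XOX
ply 2: ..O/OOX/X.X is terminal -1 (X); from .../OOX/X.X depth 6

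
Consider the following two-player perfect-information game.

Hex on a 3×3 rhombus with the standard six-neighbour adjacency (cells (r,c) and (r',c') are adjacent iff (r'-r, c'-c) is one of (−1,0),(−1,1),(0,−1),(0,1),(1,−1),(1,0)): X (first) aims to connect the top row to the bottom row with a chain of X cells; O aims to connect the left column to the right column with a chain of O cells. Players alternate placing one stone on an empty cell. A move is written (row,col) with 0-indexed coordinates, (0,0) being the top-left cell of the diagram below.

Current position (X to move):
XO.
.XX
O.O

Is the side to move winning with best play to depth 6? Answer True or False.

p1 X@[XO./.XX/O.O]: (0,2)[XOX/.XX/O.O]-1 (1,0)[XO./XXX/O.O]-1 (2,1)[XO./.XX/OXO]+1*
p2 O@[XO./.XX/OXO]: (0,2)[XOO/.XX/OXO]-1* (1,0)[XO./OXX/OXO]-1
p3 X@[XOO/.XX/OXO]: (1,0)[XOO/XXX/OXO]+1*
p4 O@[XOO/XXX/OXO] terminal -1; root [XO./.XX/O.O] d6

X winning at [XO./.XX/O.O]: True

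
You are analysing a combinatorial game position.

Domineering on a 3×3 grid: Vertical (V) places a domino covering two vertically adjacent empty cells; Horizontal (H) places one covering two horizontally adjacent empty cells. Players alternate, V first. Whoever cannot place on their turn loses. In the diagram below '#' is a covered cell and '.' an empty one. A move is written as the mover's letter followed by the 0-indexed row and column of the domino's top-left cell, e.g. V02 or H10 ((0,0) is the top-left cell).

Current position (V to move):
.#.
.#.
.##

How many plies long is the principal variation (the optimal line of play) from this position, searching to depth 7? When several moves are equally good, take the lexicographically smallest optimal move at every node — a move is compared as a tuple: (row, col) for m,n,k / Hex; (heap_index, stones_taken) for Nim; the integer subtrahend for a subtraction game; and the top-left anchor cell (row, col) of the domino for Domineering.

PV length from [.#./.#./.##]: 1 ply

p1 V@[.#./.#./.##]: V00[##./##./.##]+1* V02[.##/.##/.##]+1 V10[.#./##./###]+1
p2 H@[##./##./.##] terminal -1; root [.#./.#./.##] d7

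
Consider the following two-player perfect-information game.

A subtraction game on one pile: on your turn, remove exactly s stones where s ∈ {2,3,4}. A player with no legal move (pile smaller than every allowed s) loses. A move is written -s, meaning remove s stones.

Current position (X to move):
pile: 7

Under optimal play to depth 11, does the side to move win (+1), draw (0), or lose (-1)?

value(7, X) = -1

p1 X@[7]: -2[5]-1* -3[4]-1 -4[3]-1
p2 O@[5]: -2[3]-1 -3[2]-1 -4[1]+1*
p3 X@[1] terminal -1; root [7] d11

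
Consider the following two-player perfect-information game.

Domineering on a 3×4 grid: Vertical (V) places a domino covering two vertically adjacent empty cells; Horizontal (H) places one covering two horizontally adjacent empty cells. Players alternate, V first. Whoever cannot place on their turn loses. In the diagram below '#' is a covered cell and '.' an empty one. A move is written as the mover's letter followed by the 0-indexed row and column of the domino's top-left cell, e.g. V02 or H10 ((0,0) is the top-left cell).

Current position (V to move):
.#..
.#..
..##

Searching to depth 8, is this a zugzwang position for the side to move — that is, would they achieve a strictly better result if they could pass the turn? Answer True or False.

zugzwang(.#../.#../..##, V) = False

ply 1, V at .#../.#../..## | V00=-1→##../##../..##; V02=+1→.##./.##./..##*; V03=+1→.#.#/.#.#/..##; V10=-1→.#../##../#.##
ply 2, H at .##./.##./..## | H20=-1→.##./.##./####*
ply 3, V at .##./.##./#### | V00=+1→###./###./####*; V03=+1→.###/.###/####
ply 4: ###./###./#### is terminal -1 (H); from .#../.#../..## depth 8
pass branch (H moves first from the same position):
  | ply 1, H at .#../.#../..## | H02=+1→.###/.#../..##*; H12=+1→.#../.###/..##; H20=-1→.#../.#../####
  | ply 2, V at .###/.#../..## | V00=-1→####/##../..##*; V10=-1→.###/##../#.##
  | ply 3, H at ####/##../..## | H12=+1→####/####/..##*; H20=+1→####/##../####
  | ply 4: ####/####/..## is terminal -1 (V); from .#../.#../..## depth 8
V moving scores +1; V passing scores -1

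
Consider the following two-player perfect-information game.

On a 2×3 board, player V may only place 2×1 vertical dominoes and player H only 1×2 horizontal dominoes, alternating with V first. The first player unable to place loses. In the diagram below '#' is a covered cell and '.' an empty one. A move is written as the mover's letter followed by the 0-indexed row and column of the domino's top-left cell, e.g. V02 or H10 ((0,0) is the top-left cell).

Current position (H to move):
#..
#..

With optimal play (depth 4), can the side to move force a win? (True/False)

H winning at [#../#..]: True

[#../#..] H move#1: H01:+1/###/#..*, H11:+1/#../###
[###/#..] end (terminal -1, V#2); searched #../#.. to 4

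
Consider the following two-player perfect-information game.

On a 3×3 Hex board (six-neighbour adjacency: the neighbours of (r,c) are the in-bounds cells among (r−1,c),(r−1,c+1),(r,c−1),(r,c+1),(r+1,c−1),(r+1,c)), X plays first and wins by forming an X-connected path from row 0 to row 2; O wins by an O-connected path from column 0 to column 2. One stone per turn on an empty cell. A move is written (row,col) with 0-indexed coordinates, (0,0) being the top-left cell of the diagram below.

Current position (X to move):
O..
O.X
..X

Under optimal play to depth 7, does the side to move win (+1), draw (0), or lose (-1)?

value(O../O.X/..X, X) = +1

[O../O.X/..X] X move#1: (0,1):+1/OX./O.X/..X*, (0,2):+1/O.X/O.X/..X, (1,1):+1/O../OXX/..X, (2,0):-1/O../O.X/X.X, (2,1):-1/O../O.X/.XX
[OX./O.X/..X] O move#2: (0,2):-1/OXO/O.X/..X*, (1,1):-1/OX./OOX/..X, (2,0):-1/OX./O.X/O.X, (2,1):-1/OX./O.X/.OX
[OXO/O.X/..X] X move#3: (1,1):+1/OXO/OXX/..X*, (2,0):-1/OXO/O.X/X.X, (2,1):-1/OXO/O.X/.XX
[OXO/OXX/..X] end (terminal -1, O#4); searched O../O.X/..X to 7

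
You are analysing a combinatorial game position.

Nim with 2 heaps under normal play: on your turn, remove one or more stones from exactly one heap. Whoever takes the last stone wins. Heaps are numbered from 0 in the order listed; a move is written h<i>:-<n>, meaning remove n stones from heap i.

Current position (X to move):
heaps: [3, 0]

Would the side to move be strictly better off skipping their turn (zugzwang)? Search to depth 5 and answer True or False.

p1 X@[(3,0)]: h0:-1[(2,0)]-1 h0:-2[(1,0)]-1 h0:-3[(0,0)]+1*
p2 O@[(0,0)] terminal -1; root [(3,0)] d5
if X skipped the turn, O would face:
~ p1 O@[(3,0)]: h0:-1[(2,0)]-1 h0:-2[(1,0)]-1 h0:-3[(0,0)]+1*
~ p2 X@[(0,0)] terminal -1; root [(3,0)] d5
compare (X): move=+1 vs pass=-1

zugzwang((3,0), X) = False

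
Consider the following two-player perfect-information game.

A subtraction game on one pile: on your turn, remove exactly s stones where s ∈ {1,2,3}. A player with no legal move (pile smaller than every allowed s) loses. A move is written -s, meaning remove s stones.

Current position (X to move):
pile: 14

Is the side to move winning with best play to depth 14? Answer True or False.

[14] X move#1: -1:-1/13, -2:+1/12*, -3:-1/11
[12] O move#2: -1:-1/11*, -2:-1/10, -3:-1/9
[11] X move#3: -1:-1/10, -2:-1/9, -3:+1/8*
[8] O move#4: -1:-1/7*, -2:-1/6, -3:-1/5
[7] X move#5: -1:-1/6, -2:-1/5, -3:+1/4*
[4] O move#6: -1:-1/3*, -2:-1/2, -3:-1/1
[3] X move#7: -1:-1/2, -2:-1/1, -3:+1/0*
[0] end (terminal -1, O#8); searched 14 to 14

X winning at [14]: True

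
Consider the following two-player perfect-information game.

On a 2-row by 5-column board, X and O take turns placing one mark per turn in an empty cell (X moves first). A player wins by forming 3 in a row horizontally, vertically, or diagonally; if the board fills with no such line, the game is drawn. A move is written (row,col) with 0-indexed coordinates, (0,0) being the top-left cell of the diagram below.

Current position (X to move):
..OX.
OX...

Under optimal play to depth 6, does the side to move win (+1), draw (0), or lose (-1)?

p1 X@[..OX./OX...]: (0,0)[X.OX./OX...]+0* (0,1)[.XOX./OX...]+0 (0,4)[..OXX/OX...]+0 (1,2)[..OX./OXX..]+0 (1,3)[..OX./OX.X.]+0 (1,4)[..OX./OX..X]+0
p2 O@[X.OX./OX...]: (0,1)[XOOX./OX...]+0* (0,4)[X.OXO/OX...]+0 (1,2)[X.OX./OXO..]+0 (1,3)[X.OX./OX.O.]+0 (1,4)[X.OX./OX..O]+0
p3 X@[XOOX./OX...]: (0,4)[XOOXX/OX...]+0* (1,2)[XOOX./OXX..]+0 (1,3)[XOOX./OX.X.]+0 (1,4)[XOOX./OX..X]+0
p4 O@[XOOXX/OX...]: (1,2)[XOOXX/OXO..]+0* (1,3)[XOOXX/OX.O.]+0 (1,4)[XOOXX/OX..O]+0
p5 X@[XOOXX/OXO..]: (1,3)[XOOXX/OXOX.]+0* (1,4)[XOOXX/OXO.X]+0
p6 O@[XOOXX/OXOX.]: (1,4)[XOOXX/OXOXO]+0*
p7 X@[XOOXX/OXOXO] terminal +0; root [..OX./OX...] d6

value(..OX./OX..., X) = 0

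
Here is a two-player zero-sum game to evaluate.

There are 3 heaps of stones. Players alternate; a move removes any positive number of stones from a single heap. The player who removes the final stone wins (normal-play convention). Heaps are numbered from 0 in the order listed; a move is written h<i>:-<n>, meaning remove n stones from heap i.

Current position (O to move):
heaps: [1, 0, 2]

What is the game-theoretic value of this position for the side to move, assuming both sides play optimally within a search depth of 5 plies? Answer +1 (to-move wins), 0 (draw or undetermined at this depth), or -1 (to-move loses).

value((1,0,2), O) = +1

ply 1, O at (1,0,2) | h0:-1=-1→(0,0,2); h2:-1=+1→(1,0,1)*; h2:-2=-1→(1,0,0)
ply 2, X at (1,0,1) | h0:-1=-1→(0,0,1)*; h2:-1=-1→(1,0,0)
ply 3, O at (0,0,1) | h2:-1=+1→(0,0,0)*
ply 4: (0,0,0) is terminal -1 (X); from (1,0,2) depth 5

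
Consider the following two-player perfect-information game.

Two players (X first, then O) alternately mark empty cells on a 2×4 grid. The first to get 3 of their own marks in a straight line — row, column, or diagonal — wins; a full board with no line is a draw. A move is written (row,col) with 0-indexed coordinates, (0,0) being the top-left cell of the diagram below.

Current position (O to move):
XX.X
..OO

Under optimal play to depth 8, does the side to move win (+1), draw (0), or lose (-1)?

[XX.X/..OO] O move#1: (0,2):+0/XXOX/..OO, (1,0):-1/XX.X/O.OO, (1,1):+1/XX.X/.OOO*
[XX.X/.OOO] end (terminal -1, X#2); searched XX.X/..OO to 8

value(XX.X/..OO, O) = +1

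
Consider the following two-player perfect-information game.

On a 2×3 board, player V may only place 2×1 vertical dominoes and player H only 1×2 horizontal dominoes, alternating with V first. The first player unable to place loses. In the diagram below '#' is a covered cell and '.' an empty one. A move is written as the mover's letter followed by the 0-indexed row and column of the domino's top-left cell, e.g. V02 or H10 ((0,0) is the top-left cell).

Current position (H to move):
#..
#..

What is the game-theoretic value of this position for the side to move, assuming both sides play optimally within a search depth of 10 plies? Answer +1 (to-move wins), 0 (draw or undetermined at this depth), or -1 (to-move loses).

value(#../#.., H) = +1

p1 H@[#../#..]: H01[###/#..]+1* H11[#../###]+1
p2 V@[###/#..] terminal -1; root [#../#..] d10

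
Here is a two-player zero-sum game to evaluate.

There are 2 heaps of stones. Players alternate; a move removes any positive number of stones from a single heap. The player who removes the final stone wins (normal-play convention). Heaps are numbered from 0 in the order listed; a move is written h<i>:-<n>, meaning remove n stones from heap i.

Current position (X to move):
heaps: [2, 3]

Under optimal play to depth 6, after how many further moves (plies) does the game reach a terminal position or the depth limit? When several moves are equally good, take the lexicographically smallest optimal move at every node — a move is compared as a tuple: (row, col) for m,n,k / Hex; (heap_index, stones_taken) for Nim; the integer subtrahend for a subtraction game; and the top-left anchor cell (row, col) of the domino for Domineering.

ply 1, X at (2,3) | h0:-1=-1→(1,3); h0:-2=-1→(0,3); h1:-1=+1→(2,2)*; h1:-2=-1→(2,1); h1:-3=-1→(2,0)
ply 2, O at (2,2) | h0:-1=-1→(1,2)*; h0:-2=-1→(0,2); h1:-1=-1→(2,1); h1:-2=-1→(2,0)
ply 3, X at (1,2) | h0:-1=-1→(0,2); h1:-1=+1→(1,1)*; h1:-2=-1→(1,0)
ply 4, O at (1,1) | h0:-1=-1→(0,1)*; h1:-1=-1→(1,0)
ply 5, X at (0,1) | h1:-1=+1→(0,0)*
ply 6: (0,0) is terminal -1 (O); from (2,3) depth 6

PV length from [(2,3)]: 5 plies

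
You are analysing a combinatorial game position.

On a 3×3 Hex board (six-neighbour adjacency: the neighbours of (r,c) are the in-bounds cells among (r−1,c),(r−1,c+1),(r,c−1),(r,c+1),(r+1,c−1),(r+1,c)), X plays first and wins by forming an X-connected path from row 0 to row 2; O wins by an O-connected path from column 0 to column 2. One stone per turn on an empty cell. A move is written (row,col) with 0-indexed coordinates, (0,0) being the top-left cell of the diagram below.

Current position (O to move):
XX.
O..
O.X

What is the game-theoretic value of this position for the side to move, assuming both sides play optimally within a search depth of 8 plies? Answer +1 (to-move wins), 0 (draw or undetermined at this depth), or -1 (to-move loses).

value(XX./O../O.X, O) = +1

[XX./O../O.X] O move#1: (0,2):-1/XXO/O../O.X, (1,1):+1/XX./OO./O.X*, (1,2):+1/XX./O.O/O.X, (2,1):-1/XX./O../OOX
[XX./OO./O.X] X move#2: (0,2):-1/XXX/OO./O.X*, (1,2):-1/XX./OOX/O.X, (2,1):-1/XX./OO./OXX
[XXX/OO./O.X] O move#3: (1,2):+1/XXX/OOO/O.X*, (2,1):-1/XXX/OO./OOX
[XXX/OOO/O.X] end (terminal -1, X#4); searched XX./O../O.X to 8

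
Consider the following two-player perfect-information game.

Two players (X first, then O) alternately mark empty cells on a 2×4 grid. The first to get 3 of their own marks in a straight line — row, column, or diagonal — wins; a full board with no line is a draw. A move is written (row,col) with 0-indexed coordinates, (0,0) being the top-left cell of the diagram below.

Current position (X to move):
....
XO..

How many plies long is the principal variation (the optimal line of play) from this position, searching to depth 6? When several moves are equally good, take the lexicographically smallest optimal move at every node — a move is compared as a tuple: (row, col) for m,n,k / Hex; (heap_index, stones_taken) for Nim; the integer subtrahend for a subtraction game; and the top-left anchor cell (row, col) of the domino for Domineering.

PV length from [..../XO..]: 6 plies

ply 1, X at ..../XO.. | (0,0)=+0→X.../XO..*; (0,1)=+0→.X../XO..; (0,2)=+0→..X./XO..; (0,3)=+0→...X/XO..; (1,2)=+0→..../XOX.; (1,3)=+0→..../XO.X
ply 2, O at X.../XO.. | (0,1)=+0→XO../XO..*; (0,2)=+0→X.O./XO..; (0,3)=+0→X..O/XO..; (1,2)=+0→X.../XOO.; (1,3)=+0→X.../XO.O
ply 3, X at XO../XO.. | (0,2)=+0→XOX./XO..*; (0,3)=+0→XO.X/XO..; (1,2)=+0→XO../XOX.; (1,3)=+0→XO../XO.X
ply 4, O at XOX./XO.. | (0,3)=+0→XOXO/XO..*; (1,2)=+0→XOX./XOO.; (1,3)=+0→XOX./XO.O
ply 5, X at XOXO/XO.. | (1,2)=+0→XOXO/XOX.*; (1,3)=+0→XOXO/XO.X
ply 6, O at XOXO/XOX. | (1,3)=+0→XOXO/XOXO*
ply 7: XOXO/XOXO is terminal +0 (X); from ..../XO.. depth 6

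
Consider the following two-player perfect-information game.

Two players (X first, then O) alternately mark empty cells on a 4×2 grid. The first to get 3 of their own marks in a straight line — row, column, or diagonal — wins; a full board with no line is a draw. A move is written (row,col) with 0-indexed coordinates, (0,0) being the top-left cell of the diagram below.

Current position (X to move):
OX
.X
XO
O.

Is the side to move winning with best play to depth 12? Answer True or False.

[OX/.X/XO/O.] X move#1: (1,0):+0/OX/XX/XO/O.*, (3,1):+0/OX/.X/XO/OX
[OX/XX/XO/O.] O move#2: (3,1):+0/OX/XX/XO/OO*
[OX/XX/XO/OO] end (terminal +0, X#3); searched OX/.X/XO/O. to 12

X winning at [OX/.X/XO/O.]: False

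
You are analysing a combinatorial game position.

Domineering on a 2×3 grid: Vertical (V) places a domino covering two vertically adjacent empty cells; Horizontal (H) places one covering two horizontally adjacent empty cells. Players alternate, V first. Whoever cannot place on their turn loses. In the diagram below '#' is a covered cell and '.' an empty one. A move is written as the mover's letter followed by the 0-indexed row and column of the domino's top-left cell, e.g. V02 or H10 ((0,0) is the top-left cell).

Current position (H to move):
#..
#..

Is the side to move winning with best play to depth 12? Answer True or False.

H winning at [#../#..]: True

[#../#..] H move#1: H01:+1/###/#..*, H11:+1/#../###
[###/#..] end (terminal -1, V#2); searched #../#.. to 12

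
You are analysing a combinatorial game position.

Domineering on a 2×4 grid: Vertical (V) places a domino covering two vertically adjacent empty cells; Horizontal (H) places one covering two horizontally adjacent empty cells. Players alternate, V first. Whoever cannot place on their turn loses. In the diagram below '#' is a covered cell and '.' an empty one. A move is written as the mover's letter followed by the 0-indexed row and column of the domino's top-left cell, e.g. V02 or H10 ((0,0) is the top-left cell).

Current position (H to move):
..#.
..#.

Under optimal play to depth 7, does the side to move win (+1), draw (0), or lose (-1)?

value(..#./..#., H) = +1

ply 1, H at ..#./..#. | H00=+1→###./..#.*; H10=+1→..#./###.
ply 2, V at ###./..#. | V03=-1→####/..##*
ply 3, H at ####/..## | H10=+1→####/####*
ply 4: ####/#### is terminal -1 (V); from ..#./..#. depth 7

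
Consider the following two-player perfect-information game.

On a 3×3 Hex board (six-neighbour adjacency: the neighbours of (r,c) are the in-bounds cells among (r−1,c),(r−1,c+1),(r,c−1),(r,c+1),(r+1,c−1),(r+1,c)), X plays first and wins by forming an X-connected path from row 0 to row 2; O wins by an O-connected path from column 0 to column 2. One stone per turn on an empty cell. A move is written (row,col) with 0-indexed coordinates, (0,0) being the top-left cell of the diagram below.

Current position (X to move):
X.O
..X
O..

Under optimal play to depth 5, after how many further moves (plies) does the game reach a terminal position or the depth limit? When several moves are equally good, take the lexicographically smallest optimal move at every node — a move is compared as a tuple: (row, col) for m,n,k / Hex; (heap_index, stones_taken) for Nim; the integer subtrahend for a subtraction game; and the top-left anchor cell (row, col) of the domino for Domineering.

PV length from [X.O/..X/O..]: 5 plies

p1 X@[X.O/..X/O..]: (0,1)[XXO/..X/O..]-1 (1,0)[X.O/X.X/O..]-1 (1,1)[X.O/.XX/O..]+1* (2,1)[X.O/..X/OX.]-1 (2,2)[X.O/..X/O.X]-1
p2 O@[X.O/.XX/O..]: (0,1)[XOO/.XX/O..]-1* (1,0)[X.O/OXX/O..]-1 (2,1)[X.O/.XX/OO.]-1 (2,2)[X.O/.XX/O.O]-1
p3 X@[XOO/.XX/O..]: (1,0)[XOO/XXX/O..]+1* (2,1)[XOO/.XX/OX.]-1 (2,2)[XOO/.XX/O.X]-1
p4 O@[XOO/XXX/O..]: (2,1)[XOO/XXX/OO.]-1* (2,2)[XOO/XXX/O.O]-1
p5 X@[XOO/XXX/OO.]: (2,2)[XOO/XXX/OOX]+1*
p6 O@[XOO/XXX/OOX] terminal -1; root [X.O/..X/O..] d5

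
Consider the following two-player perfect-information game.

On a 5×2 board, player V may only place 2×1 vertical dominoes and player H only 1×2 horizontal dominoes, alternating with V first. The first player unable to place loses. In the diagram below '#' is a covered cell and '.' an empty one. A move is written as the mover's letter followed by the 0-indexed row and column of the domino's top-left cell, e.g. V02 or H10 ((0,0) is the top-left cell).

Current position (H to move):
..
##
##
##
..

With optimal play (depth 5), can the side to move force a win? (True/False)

ply 1, H at ../##/##/##/.. | H00=+1→##/##/##/##/..*; H40=+1→../##/##/##/##
ply 2: ##/##/##/##/.. is terminal -1 (V); from ../##/##/##/.. depth 5

H winning at [../##/##/##/..]: True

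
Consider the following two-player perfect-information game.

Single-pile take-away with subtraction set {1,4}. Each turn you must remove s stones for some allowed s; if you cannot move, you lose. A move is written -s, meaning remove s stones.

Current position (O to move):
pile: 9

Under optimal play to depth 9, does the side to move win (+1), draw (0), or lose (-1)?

ply 1, O at 9 | -1=-1→8; -4=+1→5*
ply 2, X at 5 | -1=-1→4*; -4=-1→1
ply 3, O at 4 | -1=-1→3; -4=+1→0*
ply 4: 0 is terminal -1 (X); from 9 depth 9

value(9, O) = +1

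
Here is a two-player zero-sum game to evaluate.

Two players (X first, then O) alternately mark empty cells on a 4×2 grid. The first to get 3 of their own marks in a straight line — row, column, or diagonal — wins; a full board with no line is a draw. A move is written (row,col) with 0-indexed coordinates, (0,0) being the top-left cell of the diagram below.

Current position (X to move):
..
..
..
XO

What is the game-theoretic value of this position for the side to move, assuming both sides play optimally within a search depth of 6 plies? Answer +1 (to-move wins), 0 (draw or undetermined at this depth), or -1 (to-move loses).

p1 X@[../../../XO]: (0,0)[X./../../XO]+0* (0,1)[.X/../../XO]+0 (1,0)[../X./../XO]+0 (1,1)[../.X/../XO]+0 (2,0)[../../X./XO]+0 (2,1)[../../.X/XO]+0
p2 O@[X./../../XO]: (0,1)[XO/../../XO]+0* (1,0)[X./O./../XO]+0 (1,1)[X./.O/../XO]+0 (2,0)[X./../O./XO]+0 (2,1)[X./../.O/XO]+0
p3 X@[XO/../../XO]: (1,0)[XO/X./../XO]+0* (1,1)[XO/.X/../XO]+0 (2,0)[XO/../X./XO]+0 (2,1)[XO/../.X/XO]+0
p4 O@[XO/X./../XO]: (1,1)[XO/XO/../XO]-1 (2,0)[XO/X./O./XO]+0* (2,1)[XO/X./.O/XO]-1
p5 X@[XO/X./O./XO]: (1,1)[XO/XX/O./XO]+0* (2,1)[XO/X./OX/XO]+0
p6 O@[XO/XX/O./XO]: (2,1)[XO/XX/OO/XO]+0*
p7 X@[XO/XX/OO/XO] terminal +0; root [../../../XO] d6

value(../../../XO, X) = 0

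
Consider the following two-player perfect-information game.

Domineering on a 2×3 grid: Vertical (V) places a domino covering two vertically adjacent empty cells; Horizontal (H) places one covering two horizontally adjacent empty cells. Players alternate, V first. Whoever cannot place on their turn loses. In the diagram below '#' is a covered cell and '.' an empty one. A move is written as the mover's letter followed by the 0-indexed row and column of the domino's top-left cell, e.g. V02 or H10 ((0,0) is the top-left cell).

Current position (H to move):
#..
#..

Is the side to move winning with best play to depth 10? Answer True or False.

ply 1, H at #../#.. | H01=+1→###/#..*; H11=+1→#../###
ply 2: ###/#.. is terminal -1 (V); from #../#.. depth 10

H winning at [#../#..]: True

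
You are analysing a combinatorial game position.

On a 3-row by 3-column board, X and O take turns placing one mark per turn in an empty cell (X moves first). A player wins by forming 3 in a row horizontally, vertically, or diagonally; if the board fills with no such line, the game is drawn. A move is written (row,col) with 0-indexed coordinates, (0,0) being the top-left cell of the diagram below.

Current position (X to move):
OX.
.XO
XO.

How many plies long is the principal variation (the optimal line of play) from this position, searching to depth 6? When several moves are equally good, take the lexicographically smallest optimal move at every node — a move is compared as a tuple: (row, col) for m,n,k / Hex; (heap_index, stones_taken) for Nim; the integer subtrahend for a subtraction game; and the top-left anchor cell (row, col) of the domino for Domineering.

PV length from [OX./.XO/XO.]: 1 ply

ply 1, X at OX./.XO/XO. | (0,2)=+1→OXX/.XO/XO.*; (1,0)=+0→OX./XXO/XO.; (2,2)=+0→OX./.XO/XOX
ply 2: OXX/.XO/XO. is terminal -1 (O); from OX./.XO/XO. depth 6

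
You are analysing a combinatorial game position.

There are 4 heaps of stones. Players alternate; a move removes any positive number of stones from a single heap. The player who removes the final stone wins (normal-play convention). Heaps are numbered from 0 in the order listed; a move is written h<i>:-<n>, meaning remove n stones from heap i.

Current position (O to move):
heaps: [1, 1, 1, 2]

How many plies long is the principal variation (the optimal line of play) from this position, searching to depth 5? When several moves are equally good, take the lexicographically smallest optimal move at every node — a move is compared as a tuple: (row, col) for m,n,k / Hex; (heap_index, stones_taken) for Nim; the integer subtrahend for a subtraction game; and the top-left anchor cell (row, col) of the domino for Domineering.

PV length from [(1,1,1,2)]: 5 plies

[(1,1,1,2)] O move#1: h0:-1:-1/(0,1,1,2), h1:-1:-1/(1,0,1,2), h2:-1:-1/(1,1,0,2), h3:-1:+1/(1,1,1,1)*, h3:-2:-1/(1,1,1,0)
[(1,1,1,1)] X move#2: h0:-1:-1/(0,1,1,1)*, h1:-1:-1/(1,0,1,1), h2:-1:-1/(1,1,0,1), h3:-1:-1/(1,1,1,0)
[(0,1,1,1)] O move#3: h1:-1:+1/(0,0,1,1)*, h2:-1:+1/(0,1,0,1), h3:-1:+1/(0,1,1,0)
[(0,0,1,1)] X move#4: h2:-1:-1/(0,0,0,1)*, h3:-1:-1/(0,0,1,0)
[(0,0,0,1)] O move#5: h3:-1:+1/(0,0,0,0)*
[(0,0,0,0)] end (terminal -1, X#6); searched (1,1,1,2) to 5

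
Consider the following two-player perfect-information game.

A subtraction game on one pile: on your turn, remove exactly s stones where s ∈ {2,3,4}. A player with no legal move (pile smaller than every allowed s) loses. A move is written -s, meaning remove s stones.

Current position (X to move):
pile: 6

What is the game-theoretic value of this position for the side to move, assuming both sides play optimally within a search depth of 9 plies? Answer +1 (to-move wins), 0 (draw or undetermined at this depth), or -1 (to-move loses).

value(6, X) = -1

p1 X@[6]: -2[4]-1* -3[3]-1 -4[2]-1
p2 O@[4]: -2[2]-1 -3[1]+1* -4[0]+1
p3 X@[1] terminal -1; root [6] d9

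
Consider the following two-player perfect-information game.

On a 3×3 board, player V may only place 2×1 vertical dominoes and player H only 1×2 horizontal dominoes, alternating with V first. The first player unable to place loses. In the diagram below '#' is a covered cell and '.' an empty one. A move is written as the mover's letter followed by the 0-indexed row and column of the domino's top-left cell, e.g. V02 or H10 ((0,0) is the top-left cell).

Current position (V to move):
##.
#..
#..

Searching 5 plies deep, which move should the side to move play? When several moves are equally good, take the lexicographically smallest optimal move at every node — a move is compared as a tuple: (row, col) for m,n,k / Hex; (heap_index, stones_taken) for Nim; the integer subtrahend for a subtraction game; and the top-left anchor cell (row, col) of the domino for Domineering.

p1 V@[##./#../#..]: V02[###/#.#/#..]-1 V11[##./##./##.]+1* V12[##./#.#/#.#]+1
p2 H@[##./##./##.] terminal -1; root [##./#../#..] d5

V's best at [##./#../#..]: V11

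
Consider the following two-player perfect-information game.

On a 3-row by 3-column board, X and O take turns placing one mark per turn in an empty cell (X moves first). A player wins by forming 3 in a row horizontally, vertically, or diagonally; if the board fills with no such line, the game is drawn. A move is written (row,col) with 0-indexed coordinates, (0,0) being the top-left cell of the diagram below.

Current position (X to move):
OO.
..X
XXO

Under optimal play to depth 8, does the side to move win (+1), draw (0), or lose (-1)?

value(OO./..X/XXO, X) = -1

[OO./..X/XXO] X move#1: (0,2):-1/OOX/..X/XXO*, (1,0):-1/OO./X.X/XXO, (1,1):-1/OO./.XX/XXO
[OOX/..X/XXO] O move#2: (1,0):-1/OOX/O.X/XXO, (1,1):+1/OOX/.OX/XXO*
[OOX/.OX/XXO] end (terminal -1, X#3); searched OO./..X/XXO to 8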